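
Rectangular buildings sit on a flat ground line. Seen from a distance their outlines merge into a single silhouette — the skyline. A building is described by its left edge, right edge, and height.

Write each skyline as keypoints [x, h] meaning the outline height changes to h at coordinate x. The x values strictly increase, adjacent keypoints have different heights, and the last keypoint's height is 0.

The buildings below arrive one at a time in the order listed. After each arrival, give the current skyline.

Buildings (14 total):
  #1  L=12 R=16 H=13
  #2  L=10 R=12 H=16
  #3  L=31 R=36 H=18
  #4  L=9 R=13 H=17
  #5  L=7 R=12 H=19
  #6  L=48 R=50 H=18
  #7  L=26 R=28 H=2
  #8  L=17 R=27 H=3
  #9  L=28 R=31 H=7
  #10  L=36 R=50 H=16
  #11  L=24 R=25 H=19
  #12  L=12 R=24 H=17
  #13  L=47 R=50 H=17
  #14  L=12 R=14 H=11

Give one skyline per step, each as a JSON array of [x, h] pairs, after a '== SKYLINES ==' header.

== SKYLINES ==
[[12,13],[16,0]]
[[10,16],[12,13],[16,0]]
[[10,16],[12,13],[16,0],[31,18],[36,0]]
[[9,17],[13,13],[16,0],[31,18],[36,0]]
[[7,19],[12,17],[13,13],[16,0],[31,18],[36,0]]
[[7,19],[12,17],[13,13],[16,0],[31,18],[36,0],[48,18],[50,0]]
[[7,19],[12,17],[13,13],[16,0],[26,2],[28,0],[31,18],[36,0],[48,18],[50,0]]
[[7,19],[12,17],[13,13],[16,0],[17,3],[27,2],[28,0],[31,18],[36,0],[48,18],[50,0]]
[[7,19],[12,17],[13,13],[16,0],[17,3],[27,2],[28,7],[31,18],[36,0],[48,18],[50,0]]
[[7,19],[12,17],[13,13],[16,0],[17,3],[27,2],[28,7],[31,18],[36,16],[48,18],[50,0]]
[[7,19],[12,17],[13,13],[16,0],[17,3],[24,19],[25,3],[27,2],[28,7],[31,18],[36,16],[48,18],[50,0]]
[[7,19],[12,17],[24,19],[25,3],[27,2],[28,7],[31,18],[36,16],[48,18],[50,0]]
[[7,19],[12,17],[24,19],[25,3],[27,2],[28,7],[31,18],[36,16],[47,17],[48,18],[50,0]]
[[7,19],[12,17],[24,19],[25,3],[27,2],[28,7],[31,18],[36,16],[47,17],[48,18],[50,0]]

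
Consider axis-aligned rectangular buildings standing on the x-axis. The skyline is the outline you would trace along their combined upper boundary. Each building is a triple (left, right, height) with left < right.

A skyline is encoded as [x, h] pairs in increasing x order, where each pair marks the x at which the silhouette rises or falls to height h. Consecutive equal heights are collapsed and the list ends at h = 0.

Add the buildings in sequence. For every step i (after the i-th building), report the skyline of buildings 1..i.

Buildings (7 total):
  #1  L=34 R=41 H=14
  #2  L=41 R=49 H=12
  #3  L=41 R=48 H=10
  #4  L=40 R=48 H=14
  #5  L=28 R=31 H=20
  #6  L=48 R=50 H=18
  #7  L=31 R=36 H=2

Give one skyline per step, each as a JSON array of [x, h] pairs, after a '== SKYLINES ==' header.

== SKYLINES ==
[[34,14],[41,0]]
[[34,14],[41,12],[49,0]]
[[34,14],[41,12],[49,0]]
[[34,14],[48,12],[49,0]]
[[28,20],[31,0],[34,14],[48,12],[49,0]]
[[28,20],[31,0],[34,14],[48,18],[50,0]]
[[28,20],[31,2],[34,14],[48,18],[50,0]]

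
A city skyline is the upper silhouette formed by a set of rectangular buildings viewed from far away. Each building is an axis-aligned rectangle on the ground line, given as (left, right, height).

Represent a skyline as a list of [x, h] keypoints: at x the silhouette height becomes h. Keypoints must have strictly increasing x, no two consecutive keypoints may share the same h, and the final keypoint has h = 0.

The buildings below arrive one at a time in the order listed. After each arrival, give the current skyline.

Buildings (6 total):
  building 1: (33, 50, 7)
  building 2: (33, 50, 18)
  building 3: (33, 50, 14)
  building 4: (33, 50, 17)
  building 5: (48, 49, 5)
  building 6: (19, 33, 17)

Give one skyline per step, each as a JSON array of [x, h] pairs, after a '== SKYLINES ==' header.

== SKYLINES ==
[[33,7],[50,0]]
[[33,18],[50,0]]
[[33,18],[50,0]]
[[33,18],[50,0]]
[[33,18],[50,0]]
[[19,17],[33,18],[50,0]]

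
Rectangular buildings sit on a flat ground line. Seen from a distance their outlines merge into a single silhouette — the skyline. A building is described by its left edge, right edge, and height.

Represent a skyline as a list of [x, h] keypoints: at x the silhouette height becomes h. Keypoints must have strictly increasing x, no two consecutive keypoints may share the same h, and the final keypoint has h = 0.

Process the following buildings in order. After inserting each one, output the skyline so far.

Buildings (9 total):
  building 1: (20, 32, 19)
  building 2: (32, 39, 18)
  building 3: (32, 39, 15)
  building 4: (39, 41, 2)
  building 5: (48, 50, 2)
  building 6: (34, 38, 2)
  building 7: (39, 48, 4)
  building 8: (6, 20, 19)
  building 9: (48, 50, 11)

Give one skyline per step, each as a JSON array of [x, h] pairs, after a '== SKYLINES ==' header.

== SKYLINES ==
[[20,19],[32,0]]
[[20,19],[32,18],[39,0]]
[[20,19],[32,18],[39,0]]
[[20,19],[32,18],[39,2],[41,0]]
[[20,19],[32,18],[39,2],[41,0],[48,2],[50,0]]
[[20,19],[32,18],[39,2],[41,0],[48,2],[50,0]]
[[20,19],[32,18],[39,4],[48,2],[50,0]]
[[6,19],[32,18],[39,4],[48,2],[50,0]]
[[6,19],[32,18],[39,4],[48,11],[50,0]]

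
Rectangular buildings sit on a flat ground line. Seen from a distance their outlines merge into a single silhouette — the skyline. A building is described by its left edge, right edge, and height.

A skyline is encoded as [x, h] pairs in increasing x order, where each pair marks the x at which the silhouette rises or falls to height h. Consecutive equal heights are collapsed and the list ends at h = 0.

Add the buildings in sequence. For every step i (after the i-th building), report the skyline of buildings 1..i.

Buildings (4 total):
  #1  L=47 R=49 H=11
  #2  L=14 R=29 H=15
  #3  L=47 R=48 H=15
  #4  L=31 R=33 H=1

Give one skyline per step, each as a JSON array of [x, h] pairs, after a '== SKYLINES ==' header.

== SKYLINES ==
[[47,11],[49,0]]
[[14,15],[29,0],[47,11],[49,0]]
[[14,15],[29,0],[47,15],[48,11],[49,0]]
[[14,15],[29,0],[31,1],[33,0],[47,15],[48,11],[49,0]]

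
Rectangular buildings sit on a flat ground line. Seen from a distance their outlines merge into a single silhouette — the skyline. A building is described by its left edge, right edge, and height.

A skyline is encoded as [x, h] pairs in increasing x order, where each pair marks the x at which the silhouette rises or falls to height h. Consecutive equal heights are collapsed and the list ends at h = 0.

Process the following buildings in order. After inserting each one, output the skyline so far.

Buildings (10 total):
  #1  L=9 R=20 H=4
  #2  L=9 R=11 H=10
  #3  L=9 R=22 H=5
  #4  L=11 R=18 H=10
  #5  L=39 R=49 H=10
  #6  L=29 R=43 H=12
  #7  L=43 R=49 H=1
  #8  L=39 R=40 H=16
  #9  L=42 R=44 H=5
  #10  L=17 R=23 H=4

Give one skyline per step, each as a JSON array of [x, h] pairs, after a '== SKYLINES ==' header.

== SKYLINES ==
[[9,4],[20,0]]
[[9,10],[11,4],[20,0]]
[[9,10],[11,5],[22,0]]
[[9,10],[18,5],[22,0]]
[[9,10],[18,5],[22,0],[39,10],[49,0]]
[[9,10],[18,5],[22,0],[29,12],[43,10],[49,0]]
[[9,10],[18,5],[22,0],[29,12],[43,10],[49,0]]
[[9,10],[18,5],[22,0],[29,12],[39,16],[40,12],[43,10],[49,0]]
[[9,10],[18,5],[22,0],[29,12],[39,16],[40,12],[43,10],[49,0]]
[[9,10],[18,5],[22,4],[23,0],[29,12],[39,16],[40,12],[43,10],[49,0]]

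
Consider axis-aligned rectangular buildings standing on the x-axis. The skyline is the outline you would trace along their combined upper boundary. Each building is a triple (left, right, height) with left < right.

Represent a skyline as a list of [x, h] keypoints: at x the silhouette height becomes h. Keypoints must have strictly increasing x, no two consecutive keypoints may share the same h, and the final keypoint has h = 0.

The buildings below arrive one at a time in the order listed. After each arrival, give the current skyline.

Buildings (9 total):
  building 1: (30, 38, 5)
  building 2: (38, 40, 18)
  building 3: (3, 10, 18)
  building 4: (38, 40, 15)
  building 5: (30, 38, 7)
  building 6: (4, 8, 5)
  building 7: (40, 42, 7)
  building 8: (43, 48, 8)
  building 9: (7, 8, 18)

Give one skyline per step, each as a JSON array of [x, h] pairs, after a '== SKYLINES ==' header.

== SKYLINES ==
[[30,5],[38,0]]
[[30,5],[38,18],[40,0]]
[[3,18],[10,0],[30,5],[38,18],[40,0]]
[[3,18],[10,0],[30,5],[38,18],[40,0]]
[[3,18],[10,0],[30,7],[38,18],[40,0]]
[[3,18],[10,0],[30,7],[38,18],[40,0]]
[[3,18],[10,0],[30,7],[38,18],[40,7],[42,0]]
[[3,18],[10,0],[30,7],[38,18],[40,7],[42,0],[43,8],[48,0]]
[[3,18],[10,0],[30,7],[38,18],[40,7],[42,0],[43,8],[48,0]]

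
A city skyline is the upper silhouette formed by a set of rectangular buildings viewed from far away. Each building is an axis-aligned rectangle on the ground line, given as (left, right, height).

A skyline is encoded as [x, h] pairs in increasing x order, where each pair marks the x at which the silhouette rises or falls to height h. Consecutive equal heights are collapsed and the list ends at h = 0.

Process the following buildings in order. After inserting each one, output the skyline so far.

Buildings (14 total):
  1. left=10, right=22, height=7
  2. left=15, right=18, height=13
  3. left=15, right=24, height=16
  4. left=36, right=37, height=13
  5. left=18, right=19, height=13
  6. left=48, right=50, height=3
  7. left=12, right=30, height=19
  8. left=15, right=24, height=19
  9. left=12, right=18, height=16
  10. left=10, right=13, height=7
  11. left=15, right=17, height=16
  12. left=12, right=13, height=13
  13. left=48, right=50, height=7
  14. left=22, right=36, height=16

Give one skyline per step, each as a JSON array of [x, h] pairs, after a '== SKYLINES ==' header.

== SKYLINES ==
[[10,7],[22,0]]
[[10,7],[15,13],[18,7],[22,0]]
[[10,7],[15,16],[24,0]]
[[10,7],[15,16],[24,0],[36,13],[37,0]]
[[10,7],[15,16],[24,0],[36,13],[37,0]]
[[10,7],[15,16],[24,0],[36,13],[37,0],[48,3],[50,0]]
[[10,7],[12,19],[30,0],[36,13],[37,0],[48,3],[50,0]]
[[10,7],[12,19],[30,0],[36,13],[37,0],[48,3],[50,0]]
[[10,7],[12,19],[30,0],[36,13],[37,0],[48,3],[50,0]]
[[10,7],[12,19],[30,0],[36,13],[37,0],[48,3],[50,0]]
[[10,7],[12,19],[30,0],[36,13],[37,0],[48,3],[50,0]]
[[10,7],[12,19],[30,0],[36,13],[37,0],[48,3],[50,0]]
[[10,7],[12,19],[30,0],[36,13],[37,0],[48,7],[50,0]]
[[10,7],[12,19],[30,16],[36,13],[37,0],[48,7],[50,0]]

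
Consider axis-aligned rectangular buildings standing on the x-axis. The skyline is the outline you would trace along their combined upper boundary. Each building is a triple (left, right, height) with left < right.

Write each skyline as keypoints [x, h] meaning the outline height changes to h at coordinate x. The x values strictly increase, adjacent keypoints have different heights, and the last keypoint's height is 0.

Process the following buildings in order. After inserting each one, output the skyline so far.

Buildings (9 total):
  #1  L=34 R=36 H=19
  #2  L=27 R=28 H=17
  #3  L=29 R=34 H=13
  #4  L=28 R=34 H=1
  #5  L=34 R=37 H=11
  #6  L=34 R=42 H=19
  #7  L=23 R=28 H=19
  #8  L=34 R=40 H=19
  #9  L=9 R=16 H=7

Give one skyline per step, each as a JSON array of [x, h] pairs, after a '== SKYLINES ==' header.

== SKYLINES ==
[[34,19],[36,0]]
[[27,17],[28,0],[34,19],[36,0]]
[[27,17],[28,0],[29,13],[34,19],[36,0]]
[[27,17],[28,1],[29,13],[34,19],[36,0]]
[[27,17],[28,1],[29,13],[34,19],[36,11],[37,0]]
[[27,17],[28,1],[29,13],[34,19],[42,0]]
[[23,19],[28,1],[29,13],[34,19],[42,0]]
[[23,19],[28,1],[29,13],[34,19],[42,0]]
[[9,7],[16,0],[23,19],[28,1],[29,13],[34,19],[42,0]]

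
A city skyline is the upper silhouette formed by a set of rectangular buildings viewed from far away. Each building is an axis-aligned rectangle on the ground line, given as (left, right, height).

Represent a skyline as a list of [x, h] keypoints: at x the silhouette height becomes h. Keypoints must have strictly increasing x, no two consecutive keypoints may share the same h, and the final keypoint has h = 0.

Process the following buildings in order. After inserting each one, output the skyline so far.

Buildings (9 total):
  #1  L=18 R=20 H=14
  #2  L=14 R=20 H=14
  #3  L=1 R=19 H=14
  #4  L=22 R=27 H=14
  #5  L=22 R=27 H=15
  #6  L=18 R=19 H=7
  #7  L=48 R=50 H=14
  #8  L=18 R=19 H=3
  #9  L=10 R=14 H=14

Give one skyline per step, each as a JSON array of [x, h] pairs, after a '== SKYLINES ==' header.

== SKYLINES ==
[[18,14],[20,0]]
[[14,14],[20,0]]
[[1,14],[20,0]]
[[1,14],[20,0],[22,14],[27,0]]
[[1,14],[20,0],[22,15],[27,0]]
[[1,14],[20,0],[22,15],[27,0]]
[[1,14],[20,0],[22,15],[27,0],[48,14],[50,0]]
[[1,14],[20,0],[22,15],[27,0],[48,14],[50,0]]
[[1,14],[20,0],[22,15],[27,0],[48,14],[50,0]]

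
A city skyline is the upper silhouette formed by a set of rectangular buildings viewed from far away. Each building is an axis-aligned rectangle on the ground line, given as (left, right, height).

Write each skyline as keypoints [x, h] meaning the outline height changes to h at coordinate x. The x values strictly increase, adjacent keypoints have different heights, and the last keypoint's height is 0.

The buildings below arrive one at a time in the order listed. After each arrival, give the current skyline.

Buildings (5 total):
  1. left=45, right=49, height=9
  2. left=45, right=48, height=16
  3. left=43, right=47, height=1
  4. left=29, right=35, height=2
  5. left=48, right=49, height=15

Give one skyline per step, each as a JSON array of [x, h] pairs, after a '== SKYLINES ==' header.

== SKYLINES ==
[[45,9],[49,0]]
[[45,16],[48,9],[49,0]]
[[43,1],[45,16],[48,9],[49,0]]
[[29,2],[35,0],[43,1],[45,16],[48,9],[49,0]]
[[29,2],[35,0],[43,1],[45,16],[48,15],[49,0]]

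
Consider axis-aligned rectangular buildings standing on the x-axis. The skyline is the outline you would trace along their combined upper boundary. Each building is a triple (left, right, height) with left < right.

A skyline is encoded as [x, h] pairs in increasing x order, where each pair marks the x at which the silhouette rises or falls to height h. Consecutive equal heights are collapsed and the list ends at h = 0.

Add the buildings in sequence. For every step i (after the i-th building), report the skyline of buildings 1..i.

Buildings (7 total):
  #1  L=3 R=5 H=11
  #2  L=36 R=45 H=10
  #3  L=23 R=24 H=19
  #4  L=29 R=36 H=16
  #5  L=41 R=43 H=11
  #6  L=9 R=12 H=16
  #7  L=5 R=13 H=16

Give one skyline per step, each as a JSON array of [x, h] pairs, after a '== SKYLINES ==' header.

== SKYLINES ==
[[3,11],[5,0]]
[[3,11],[5,0],[36,10],[45,0]]
[[3,11],[5,0],[23,19],[24,0],[36,10],[45,0]]
[[3,11],[5,0],[23,19],[24,0],[29,16],[36,10],[45,0]]
[[3,11],[5,0],[23,19],[24,0],[29,16],[36,10],[41,11],[43,10],[45,0]]
[[3,11],[5,0],[9,16],[12,0],[23,19],[24,0],[29,16],[36,10],[41,11],[43,10],[45,0]]
[[3,11],[5,16],[13,0],[23,19],[24,0],[29,16],[36,10],[41,11],[43,10],[45,0]]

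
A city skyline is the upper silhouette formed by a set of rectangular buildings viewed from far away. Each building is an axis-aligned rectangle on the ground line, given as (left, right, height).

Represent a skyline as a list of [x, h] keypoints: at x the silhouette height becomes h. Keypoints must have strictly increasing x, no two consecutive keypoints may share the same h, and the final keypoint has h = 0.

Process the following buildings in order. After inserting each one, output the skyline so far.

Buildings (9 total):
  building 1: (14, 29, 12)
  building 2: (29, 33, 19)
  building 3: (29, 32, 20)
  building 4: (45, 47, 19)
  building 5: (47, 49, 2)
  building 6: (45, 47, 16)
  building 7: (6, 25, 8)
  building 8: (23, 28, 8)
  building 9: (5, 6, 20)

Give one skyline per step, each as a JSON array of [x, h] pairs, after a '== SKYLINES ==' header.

== SKYLINES ==
[[14,12],[29,0]]
[[14,12],[29,19],[33,0]]
[[14,12],[29,20],[32,19],[33,0]]
[[14,12],[29,20],[32,19],[33,0],[45,19],[47,0]]
[[14,12],[29,20],[32,19],[33,0],[45,19],[47,2],[49,0]]
[[14,12],[29,20],[32,19],[33,0],[45,19],[47,2],[49,0]]
[[6,8],[14,12],[29,20],[32,19],[33,0],[45,19],[47,2],[49,0]]
[[6,8],[14,12],[29,20],[32,19],[33,0],[45,19],[47,2],[49,0]]
[[5,20],[6,8],[14,12],[29,20],[32,19],[33,0],[45,19],[47,2],[49,0]]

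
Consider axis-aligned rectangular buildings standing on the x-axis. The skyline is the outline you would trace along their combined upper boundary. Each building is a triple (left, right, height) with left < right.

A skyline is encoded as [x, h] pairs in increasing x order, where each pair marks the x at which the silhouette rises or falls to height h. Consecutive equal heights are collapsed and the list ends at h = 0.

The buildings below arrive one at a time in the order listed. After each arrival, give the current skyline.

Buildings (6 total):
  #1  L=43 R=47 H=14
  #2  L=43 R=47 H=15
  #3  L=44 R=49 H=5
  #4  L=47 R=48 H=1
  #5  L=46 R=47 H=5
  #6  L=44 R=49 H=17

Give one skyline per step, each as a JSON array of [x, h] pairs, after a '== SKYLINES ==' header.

== SKYLINES ==
[[43,14],[47,0]]
[[43,15],[47,0]]
[[43,15],[47,5],[49,0]]
[[43,15],[47,5],[49,0]]
[[43,15],[47,5],[49,0]]
[[43,15],[44,17],[49,0]]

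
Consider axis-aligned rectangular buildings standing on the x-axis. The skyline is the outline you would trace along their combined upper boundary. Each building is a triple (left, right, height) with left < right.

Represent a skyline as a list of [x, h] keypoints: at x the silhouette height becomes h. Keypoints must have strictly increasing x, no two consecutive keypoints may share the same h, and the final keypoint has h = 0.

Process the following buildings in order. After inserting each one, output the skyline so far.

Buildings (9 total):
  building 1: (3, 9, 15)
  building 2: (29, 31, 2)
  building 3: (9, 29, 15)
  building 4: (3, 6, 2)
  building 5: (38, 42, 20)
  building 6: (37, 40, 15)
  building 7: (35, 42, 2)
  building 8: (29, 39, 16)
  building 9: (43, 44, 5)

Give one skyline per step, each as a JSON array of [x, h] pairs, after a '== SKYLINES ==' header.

== SKYLINES ==
[[3,15],[9,0]]
[[3,15],[9,0],[29,2],[31,0]]
[[3,15],[29,2],[31,0]]
[[3,15],[29,2],[31,0]]
[[3,15],[29,2],[31,0],[38,20],[42,0]]
[[3,15],[29,2],[31,0],[37,15],[38,20],[42,0]]
[[3,15],[29,2],[31,0],[35,2],[37,15],[38,20],[42,0]]
[[3,15],[29,16],[38,20],[42,0]]
[[3,15],[29,16],[38,20],[42,0],[43,5],[44,0]]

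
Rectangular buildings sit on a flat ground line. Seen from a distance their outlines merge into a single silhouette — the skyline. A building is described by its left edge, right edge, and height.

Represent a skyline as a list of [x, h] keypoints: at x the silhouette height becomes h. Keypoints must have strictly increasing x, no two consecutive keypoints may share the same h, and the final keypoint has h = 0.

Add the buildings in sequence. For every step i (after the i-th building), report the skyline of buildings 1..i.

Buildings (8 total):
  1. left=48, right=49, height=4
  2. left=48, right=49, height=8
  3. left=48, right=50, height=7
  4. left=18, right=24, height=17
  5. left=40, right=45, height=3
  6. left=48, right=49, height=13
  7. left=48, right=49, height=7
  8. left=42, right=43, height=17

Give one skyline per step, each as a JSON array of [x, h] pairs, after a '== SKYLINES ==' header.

== SKYLINES ==
[[48,4],[49,0]]
[[48,8],[49,0]]
[[48,8],[49,7],[50,0]]
[[18,17],[24,0],[48,8],[49,7],[50,0]]
[[18,17],[24,0],[40,3],[45,0],[48,8],[49,7],[50,0]]
[[18,17],[24,0],[40,3],[45,0],[48,13],[49,7],[50,0]]
[[18,17],[24,0],[40,3],[45,0],[48,13],[49,7],[50,0]]
[[18,17],[24,0],[40,3],[42,17],[43,3],[45,0],[48,13],[49,7],[50,0]]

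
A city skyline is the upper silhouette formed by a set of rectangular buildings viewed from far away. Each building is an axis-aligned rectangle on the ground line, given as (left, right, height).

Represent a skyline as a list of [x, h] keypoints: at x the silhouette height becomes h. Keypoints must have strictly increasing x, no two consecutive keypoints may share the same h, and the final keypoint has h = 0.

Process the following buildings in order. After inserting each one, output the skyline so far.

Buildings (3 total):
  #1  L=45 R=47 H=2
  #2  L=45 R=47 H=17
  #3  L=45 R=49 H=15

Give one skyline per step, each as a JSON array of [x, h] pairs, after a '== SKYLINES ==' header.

== SKYLINES ==
[[45,2],[47,0]]
[[45,17],[47,0]]
[[45,17],[47,15],[49,0]]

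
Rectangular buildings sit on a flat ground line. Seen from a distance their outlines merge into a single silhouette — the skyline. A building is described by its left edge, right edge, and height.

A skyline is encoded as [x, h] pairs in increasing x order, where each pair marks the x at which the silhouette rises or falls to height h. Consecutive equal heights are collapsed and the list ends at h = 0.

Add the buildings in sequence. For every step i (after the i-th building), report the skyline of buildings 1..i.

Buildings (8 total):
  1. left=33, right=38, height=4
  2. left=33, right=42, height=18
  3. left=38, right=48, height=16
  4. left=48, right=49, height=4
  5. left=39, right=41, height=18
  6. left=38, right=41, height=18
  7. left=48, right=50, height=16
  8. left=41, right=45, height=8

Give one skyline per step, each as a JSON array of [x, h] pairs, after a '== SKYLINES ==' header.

== SKYLINES ==
[[33,4],[38,0]]
[[33,18],[42,0]]
[[33,18],[42,16],[48,0]]
[[33,18],[42,16],[48,4],[49,0]]
[[33,18],[42,16],[48,4],[49,0]]
[[33,18],[42,16],[48,4],[49,0]]
[[33,18],[42,16],[50,0]]
[[33,18],[42,16],[50,0]]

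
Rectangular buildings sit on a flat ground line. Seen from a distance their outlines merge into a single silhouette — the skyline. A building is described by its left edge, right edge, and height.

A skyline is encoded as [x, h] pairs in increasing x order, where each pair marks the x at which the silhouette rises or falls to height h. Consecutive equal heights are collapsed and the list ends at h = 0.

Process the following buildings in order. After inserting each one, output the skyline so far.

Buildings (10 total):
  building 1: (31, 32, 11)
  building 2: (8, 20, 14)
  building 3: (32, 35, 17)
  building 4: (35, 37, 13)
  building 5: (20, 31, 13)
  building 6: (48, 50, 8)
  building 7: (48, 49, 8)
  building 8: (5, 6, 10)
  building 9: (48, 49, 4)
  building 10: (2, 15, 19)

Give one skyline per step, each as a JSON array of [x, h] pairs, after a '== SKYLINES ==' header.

== SKYLINES ==
[[31,11],[32,0]]
[[8,14],[20,0],[31,11],[32,0]]
[[8,14],[20,0],[31,11],[32,17],[35,0]]
[[8,14],[20,0],[31,11],[32,17],[35,13],[37,0]]
[[8,14],[20,13],[31,11],[32,17],[35,13],[37,0]]
[[8,14],[20,13],[31,11],[32,17],[35,13],[37,0],[48,8],[50,0]]
[[8,14],[20,13],[31,11],[32,17],[35,13],[37,0],[48,8],[50,0]]
[[5,10],[6,0],[8,14],[20,13],[31,11],[32,17],[35,13],[37,0],[48,8],[50,0]]
[[5,10],[6,0],[8,14],[20,13],[31,11],[32,17],[35,13],[37,0],[48,8],[50,0]]
[[2,19],[15,14],[20,13],[31,11],[32,17],[35,13],[37,0],[48,8],[50,0]]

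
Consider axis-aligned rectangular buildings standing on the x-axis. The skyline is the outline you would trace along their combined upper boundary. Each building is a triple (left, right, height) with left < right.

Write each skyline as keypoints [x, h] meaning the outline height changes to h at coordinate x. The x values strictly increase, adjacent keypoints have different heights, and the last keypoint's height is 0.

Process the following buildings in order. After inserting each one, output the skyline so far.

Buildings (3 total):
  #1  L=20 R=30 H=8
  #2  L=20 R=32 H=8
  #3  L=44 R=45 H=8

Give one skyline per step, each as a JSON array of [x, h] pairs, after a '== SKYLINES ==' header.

== SKYLINES ==
[[20,8],[30,0]]
[[20,8],[32,0]]
[[20,8],[32,0],[44,8],[45,0]]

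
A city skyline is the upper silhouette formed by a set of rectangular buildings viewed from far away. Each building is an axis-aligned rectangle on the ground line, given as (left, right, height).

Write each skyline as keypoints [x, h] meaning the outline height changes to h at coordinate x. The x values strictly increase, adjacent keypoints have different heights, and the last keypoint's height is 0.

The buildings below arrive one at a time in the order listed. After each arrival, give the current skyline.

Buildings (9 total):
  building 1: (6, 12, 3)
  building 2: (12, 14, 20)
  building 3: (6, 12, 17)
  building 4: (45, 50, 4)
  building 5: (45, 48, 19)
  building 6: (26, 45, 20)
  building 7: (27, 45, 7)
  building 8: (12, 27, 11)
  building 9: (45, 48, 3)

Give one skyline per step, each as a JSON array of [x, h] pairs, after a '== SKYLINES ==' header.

== SKYLINES ==
[[6,3],[12,0]]
[[6,3],[12,20],[14,0]]
[[6,17],[12,20],[14,0]]
[[6,17],[12,20],[14,0],[45,4],[50,0]]
[[6,17],[12,20],[14,0],[45,19],[48,4],[50,0]]
[[6,17],[12,20],[14,0],[26,20],[45,19],[48,4],[50,0]]
[[6,17],[12,20],[14,0],[26,20],[45,19],[48,4],[50,0]]
[[6,17],[12,20],[14,11],[26,20],[45,19],[48,4],[50,0]]
[[6,17],[12,20],[14,11],[26,20],[45,19],[48,4],[50,0]]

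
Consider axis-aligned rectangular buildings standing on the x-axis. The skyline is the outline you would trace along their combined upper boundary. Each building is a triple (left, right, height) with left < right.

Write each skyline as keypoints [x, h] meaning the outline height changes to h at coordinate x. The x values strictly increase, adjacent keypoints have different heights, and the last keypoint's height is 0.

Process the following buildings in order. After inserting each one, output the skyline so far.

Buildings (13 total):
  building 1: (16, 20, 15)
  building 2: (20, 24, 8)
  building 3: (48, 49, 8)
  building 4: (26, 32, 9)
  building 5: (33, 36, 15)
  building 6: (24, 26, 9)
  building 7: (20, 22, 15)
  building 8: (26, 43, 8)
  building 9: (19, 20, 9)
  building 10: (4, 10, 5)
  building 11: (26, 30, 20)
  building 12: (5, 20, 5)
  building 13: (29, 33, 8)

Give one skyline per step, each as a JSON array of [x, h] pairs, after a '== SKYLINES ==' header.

== SKYLINES ==
[[16,15],[20,0]]
[[16,15],[20,8],[24,0]]
[[16,15],[20,8],[24,0],[48,8],[49,0]]
[[16,15],[20,8],[24,0],[26,9],[32,0],[48,8],[49,0]]
[[16,15],[20,8],[24,0],[26,9],[32,0],[33,15],[36,0],[48,8],[49,0]]
[[16,15],[20,8],[24,9],[32,0],[33,15],[36,0],[48,8],[49,0]]
[[16,15],[22,8],[24,9],[32,0],[33,15],[36,0],[48,8],[49,0]]
[[16,15],[22,8],[24,9],[32,8],[33,15],[36,8],[43,0],[48,8],[49,0]]
[[16,15],[22,8],[24,9],[32,8],[33,15],[36,8],[43,0],[48,8],[49,0]]
[[4,5],[10,0],[16,15],[22,8],[24,9],[32,8],[33,15],[36,8],[43,0],[48,8],[49,0]]
[[4,5],[10,0],[16,15],[22,8],[24,9],[26,20],[30,9],[32,8],[33,15],[36,8],[43,0],[48,8],[49,0]]
[[4,5],[16,15],[22,8],[24,9],[26,20],[30,9],[32,8],[33,15],[36,8],[43,0],[48,8],[49,0]]
[[4,5],[16,15],[22,8],[24,9],[26,20],[30,9],[32,8],[33,15],[36,8],[43,0],[48,8],[49,0]]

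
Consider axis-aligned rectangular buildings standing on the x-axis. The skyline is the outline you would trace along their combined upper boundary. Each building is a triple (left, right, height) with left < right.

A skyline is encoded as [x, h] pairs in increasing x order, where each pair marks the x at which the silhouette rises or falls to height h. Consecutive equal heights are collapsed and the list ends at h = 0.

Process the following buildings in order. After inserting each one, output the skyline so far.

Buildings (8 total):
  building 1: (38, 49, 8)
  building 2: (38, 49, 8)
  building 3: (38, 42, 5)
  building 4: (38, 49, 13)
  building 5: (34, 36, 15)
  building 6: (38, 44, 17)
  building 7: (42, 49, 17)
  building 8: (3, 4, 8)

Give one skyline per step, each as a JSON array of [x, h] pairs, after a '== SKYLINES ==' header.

== SKYLINES ==
[[38,8],[49,0]]
[[38,8],[49,0]]
[[38,8],[49,0]]
[[38,13],[49,0]]
[[34,15],[36,0],[38,13],[49,0]]
[[34,15],[36,0],[38,17],[44,13],[49,0]]
[[34,15],[36,0],[38,17],[49,0]]
[[3,8],[4,0],[34,15],[36,0],[38,17],[49,0]]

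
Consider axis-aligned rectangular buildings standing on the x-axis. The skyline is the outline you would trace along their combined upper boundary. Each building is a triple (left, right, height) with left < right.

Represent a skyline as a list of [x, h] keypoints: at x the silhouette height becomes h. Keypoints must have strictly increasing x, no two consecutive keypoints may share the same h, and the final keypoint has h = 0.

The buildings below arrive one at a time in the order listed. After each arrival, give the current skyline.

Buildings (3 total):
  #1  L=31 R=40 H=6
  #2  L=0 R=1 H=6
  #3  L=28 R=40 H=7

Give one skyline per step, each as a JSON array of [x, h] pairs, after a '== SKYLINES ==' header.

== SKYLINES ==
[[31,6],[40,0]]
[[0,6],[1,0],[31,6],[40,0]]
[[0,6],[1,0],[28,7],[40,0]]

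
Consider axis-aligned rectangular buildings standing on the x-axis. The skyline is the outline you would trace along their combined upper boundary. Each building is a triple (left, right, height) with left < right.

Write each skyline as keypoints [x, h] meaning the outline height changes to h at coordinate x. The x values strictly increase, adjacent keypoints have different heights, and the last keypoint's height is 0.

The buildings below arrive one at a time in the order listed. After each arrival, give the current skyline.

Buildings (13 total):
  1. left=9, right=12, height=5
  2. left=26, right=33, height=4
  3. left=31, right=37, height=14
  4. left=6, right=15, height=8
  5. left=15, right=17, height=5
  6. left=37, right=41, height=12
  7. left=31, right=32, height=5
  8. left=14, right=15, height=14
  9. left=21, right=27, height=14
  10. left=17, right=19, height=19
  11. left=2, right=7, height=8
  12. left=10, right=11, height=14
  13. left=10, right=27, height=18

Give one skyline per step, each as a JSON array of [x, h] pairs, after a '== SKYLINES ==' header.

== SKYLINES ==
[[9,5],[12,0]]
[[9,5],[12,0],[26,4],[33,0]]
[[9,5],[12,0],[26,4],[31,14],[37,0]]
[[6,8],[15,0],[26,4],[31,14],[37,0]]
[[6,8],[15,5],[17,0],[26,4],[31,14],[37,0]]
[[6,8],[15,5],[17,0],[26,4],[31,14],[37,12],[41,0]]
[[6,8],[15,5],[17,0],[26,4],[31,14],[37,12],[41,0]]
[[6,8],[14,14],[15,5],[17,0],[26,4],[31,14],[37,12],[41,0]]
[[6,8],[14,14],[15,5],[17,0],[21,14],[27,4],[31,14],[37,12],[41,0]]
[[6,8],[14,14],[15,5],[17,19],[19,0],[21,14],[27,4],[31,14],[37,12],[41,0]]
[[2,8],[14,14],[15,5],[17,19],[19,0],[21,14],[27,4],[31,14],[37,12],[41,0]]
[[2,8],[10,14],[11,8],[14,14],[15,5],[17,19],[19,0],[21,14],[27,4],[31,14],[37,12],[41,0]]
[[2,8],[10,18],[17,19],[19,18],[27,4],[31,14],[37,12],[41,0]]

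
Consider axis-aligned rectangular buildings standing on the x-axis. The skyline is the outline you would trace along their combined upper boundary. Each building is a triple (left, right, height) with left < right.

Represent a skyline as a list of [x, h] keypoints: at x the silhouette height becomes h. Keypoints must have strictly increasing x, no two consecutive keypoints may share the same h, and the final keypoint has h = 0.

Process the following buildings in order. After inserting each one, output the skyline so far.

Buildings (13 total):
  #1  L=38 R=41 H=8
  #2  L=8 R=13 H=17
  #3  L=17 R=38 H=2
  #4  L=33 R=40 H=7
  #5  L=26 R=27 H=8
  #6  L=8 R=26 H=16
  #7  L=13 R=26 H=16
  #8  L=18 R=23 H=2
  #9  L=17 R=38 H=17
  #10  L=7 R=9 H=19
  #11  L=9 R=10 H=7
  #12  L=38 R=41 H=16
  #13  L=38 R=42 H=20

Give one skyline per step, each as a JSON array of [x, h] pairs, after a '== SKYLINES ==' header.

== SKYLINES ==
[[38,8],[41,0]]
[[8,17],[13,0],[38,8],[41,0]]
[[8,17],[13,0],[17,2],[38,8],[41,0]]
[[8,17],[13,0],[17,2],[33,7],[38,8],[41,0]]
[[8,17],[13,0],[17,2],[26,8],[27,2],[33,7],[38,8],[41,0]]
[[8,17],[13,16],[26,8],[27,2],[33,7],[38,8],[41,0]]
[[8,17],[13,16],[26,8],[27,2],[33,7],[38,8],[41,0]]
[[8,17],[13,16],[26,8],[27,2],[33,7],[38,8],[41,0]]
[[8,17],[13,16],[17,17],[38,8],[41,0]]
[[7,19],[9,17],[13,16],[17,17],[38,8],[41,0]]
[[7,19],[9,17],[13,16],[17,17],[38,8],[41,0]]
[[7,19],[9,17],[13,16],[17,17],[38,16],[41,0]]
[[7,19],[9,17],[13,16],[17,17],[38,20],[42,0]]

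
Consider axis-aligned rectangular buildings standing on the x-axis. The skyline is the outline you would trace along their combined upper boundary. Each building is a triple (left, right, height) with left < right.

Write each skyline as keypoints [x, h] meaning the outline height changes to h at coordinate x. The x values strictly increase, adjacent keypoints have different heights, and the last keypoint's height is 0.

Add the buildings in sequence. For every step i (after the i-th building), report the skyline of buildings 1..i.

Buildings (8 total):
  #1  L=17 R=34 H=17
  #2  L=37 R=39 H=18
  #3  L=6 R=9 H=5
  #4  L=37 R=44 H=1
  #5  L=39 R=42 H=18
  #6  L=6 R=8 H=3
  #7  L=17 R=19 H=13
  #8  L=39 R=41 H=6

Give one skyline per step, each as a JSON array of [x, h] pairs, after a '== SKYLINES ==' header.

== SKYLINES ==
[[17,17],[34,0]]
[[17,17],[34,0],[37,18],[39,0]]
[[6,5],[9,0],[17,17],[34,0],[37,18],[39,0]]
[[6,5],[9,0],[17,17],[34,0],[37,18],[39,1],[44,0]]
[[6,5],[9,0],[17,17],[34,0],[37,18],[42,1],[44,0]]
[[6,5],[9,0],[17,17],[34,0],[37,18],[42,1],[44,0]]
[[6,5],[9,0],[17,17],[34,0],[37,18],[42,1],[44,0]]
[[6,5],[9,0],[17,17],[34,0],[37,18],[42,1],[44,0]]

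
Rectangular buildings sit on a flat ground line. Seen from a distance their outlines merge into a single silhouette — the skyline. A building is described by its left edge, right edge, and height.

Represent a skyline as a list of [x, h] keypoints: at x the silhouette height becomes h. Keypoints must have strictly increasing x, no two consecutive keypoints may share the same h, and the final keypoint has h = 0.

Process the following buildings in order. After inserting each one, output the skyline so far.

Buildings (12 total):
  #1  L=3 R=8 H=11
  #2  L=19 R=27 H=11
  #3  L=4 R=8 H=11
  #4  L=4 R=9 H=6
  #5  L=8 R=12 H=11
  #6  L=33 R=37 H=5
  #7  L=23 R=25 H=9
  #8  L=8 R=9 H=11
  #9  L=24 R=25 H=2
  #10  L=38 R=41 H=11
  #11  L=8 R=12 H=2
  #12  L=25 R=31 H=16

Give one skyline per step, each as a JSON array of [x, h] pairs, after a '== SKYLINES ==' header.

== SKYLINES ==
[[3,11],[8,0]]
[[3,11],[8,0],[19,11],[27,0]]
[[3,11],[8,0],[19,11],[27,0]]
[[3,11],[8,6],[9,0],[19,11],[27,0]]
[[3,11],[12,0],[19,11],[27,0]]
[[3,11],[12,0],[19,11],[27,0],[33,5],[37,0]]
[[3,11],[12,0],[19,11],[27,0],[33,5],[37,0]]
[[3,11],[12,0],[19,11],[27,0],[33,5],[37,0]]
[[3,11],[12,0],[19,11],[27,0],[33,5],[37,0]]
[[3,11],[12,0],[19,11],[27,0],[33,5],[37,0],[38,11],[41,0]]
[[3,11],[12,0],[19,11],[27,0],[33,5],[37,0],[38,11],[41,0]]
[[3,11],[12,0],[19,11],[25,16],[31,0],[33,5],[37,0],[38,11],[41,0]]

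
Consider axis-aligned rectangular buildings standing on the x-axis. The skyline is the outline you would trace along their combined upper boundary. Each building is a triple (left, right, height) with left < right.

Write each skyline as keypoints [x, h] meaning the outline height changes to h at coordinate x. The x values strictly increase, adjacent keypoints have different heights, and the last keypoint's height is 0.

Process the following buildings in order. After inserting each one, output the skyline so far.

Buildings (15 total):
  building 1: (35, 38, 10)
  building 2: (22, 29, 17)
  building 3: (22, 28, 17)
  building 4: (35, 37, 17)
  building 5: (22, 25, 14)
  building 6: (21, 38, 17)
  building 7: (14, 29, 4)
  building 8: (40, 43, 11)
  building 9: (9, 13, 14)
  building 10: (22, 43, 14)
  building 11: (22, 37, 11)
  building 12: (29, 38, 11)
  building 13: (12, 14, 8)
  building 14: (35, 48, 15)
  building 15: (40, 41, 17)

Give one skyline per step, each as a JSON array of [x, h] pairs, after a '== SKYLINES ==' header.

== SKYLINES ==
[[35,10],[38,0]]
[[22,17],[29,0],[35,10],[38,0]]
[[22,17],[29,0],[35,10],[38,0]]
[[22,17],[29,0],[35,17],[37,10],[38,0]]
[[22,17],[29,0],[35,17],[37,10],[38,0]]
[[21,17],[38,0]]
[[14,4],[21,17],[38,0]]
[[14,4],[21,17],[38,0],[40,11],[43,0]]
[[9,14],[13,0],[14,4],[21,17],[38,0],[40,11],[43,0]]
[[9,14],[13,0],[14,4],[21,17],[38,14],[43,0]]
[[9,14],[13,0],[14,4],[21,17],[38,14],[43,0]]
[[9,14],[13,0],[14,4],[21,17],[38,14],[43,0]]
[[9,14],[13,8],[14,4],[21,17],[38,14],[43,0]]
[[9,14],[13,8],[14,4],[21,17],[38,15],[48,0]]
[[9,14],[13,8],[14,4],[21,17],[38,15],[40,17],[41,15],[48,0]]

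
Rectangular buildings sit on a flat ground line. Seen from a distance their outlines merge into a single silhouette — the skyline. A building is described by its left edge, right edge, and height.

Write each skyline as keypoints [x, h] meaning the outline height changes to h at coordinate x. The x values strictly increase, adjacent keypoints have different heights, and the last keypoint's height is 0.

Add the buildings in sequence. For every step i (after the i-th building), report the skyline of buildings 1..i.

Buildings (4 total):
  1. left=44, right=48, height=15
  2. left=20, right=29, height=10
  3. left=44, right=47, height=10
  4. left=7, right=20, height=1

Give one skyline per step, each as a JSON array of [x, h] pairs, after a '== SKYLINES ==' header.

== SKYLINES ==
[[44,15],[48,0]]
[[20,10],[29,0],[44,15],[48,0]]
[[20,10],[29,0],[44,15],[48,0]]
[[7,1],[20,10],[29,0],[44,15],[48,0]]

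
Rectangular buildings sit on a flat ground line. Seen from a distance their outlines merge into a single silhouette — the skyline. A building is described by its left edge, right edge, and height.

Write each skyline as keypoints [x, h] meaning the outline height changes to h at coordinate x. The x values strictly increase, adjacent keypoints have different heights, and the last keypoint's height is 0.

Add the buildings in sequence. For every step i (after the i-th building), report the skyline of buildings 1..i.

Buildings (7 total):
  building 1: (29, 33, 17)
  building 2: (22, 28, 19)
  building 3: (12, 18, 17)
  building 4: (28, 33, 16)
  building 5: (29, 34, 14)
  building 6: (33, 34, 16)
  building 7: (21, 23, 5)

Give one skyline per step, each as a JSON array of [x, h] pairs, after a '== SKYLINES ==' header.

== SKYLINES ==
[[29,17],[33,0]]
[[22,19],[28,0],[29,17],[33,0]]
[[12,17],[18,0],[22,19],[28,0],[29,17],[33,0]]
[[12,17],[18,0],[22,19],[28,16],[29,17],[33,0]]
[[12,17],[18,0],[22,19],[28,16],[29,17],[33,14],[34,0]]
[[12,17],[18,0],[22,19],[28,16],[29,17],[33,16],[34,0]]
[[12,17],[18,0],[21,5],[22,19],[28,16],[29,17],[33,16],[34,0]]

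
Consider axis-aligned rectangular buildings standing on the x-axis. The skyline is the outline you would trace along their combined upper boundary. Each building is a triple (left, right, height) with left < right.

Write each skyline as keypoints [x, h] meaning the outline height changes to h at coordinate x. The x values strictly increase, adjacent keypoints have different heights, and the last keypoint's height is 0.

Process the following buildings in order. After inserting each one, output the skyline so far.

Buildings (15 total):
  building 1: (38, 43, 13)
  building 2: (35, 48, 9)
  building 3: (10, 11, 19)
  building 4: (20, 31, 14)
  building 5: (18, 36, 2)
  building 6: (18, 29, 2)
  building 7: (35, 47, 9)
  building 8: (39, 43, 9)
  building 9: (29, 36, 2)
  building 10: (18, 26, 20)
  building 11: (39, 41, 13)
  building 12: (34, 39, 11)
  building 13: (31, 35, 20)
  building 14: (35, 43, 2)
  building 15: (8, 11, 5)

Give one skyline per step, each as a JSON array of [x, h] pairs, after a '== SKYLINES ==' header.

== SKYLINES ==
[[38,13],[43,0]]
[[35,9],[38,13],[43,9],[48,0]]
[[10,19],[11,0],[35,9],[38,13],[43,9],[48,0]]
[[10,19],[11,0],[20,14],[31,0],[35,9],[38,13],[43,9],[48,0]]
[[10,19],[11,0],[18,2],[20,14],[31,2],[35,9],[38,13],[43,9],[48,0]]
[[10,19],[11,0],[18,2],[20,14],[31,2],[35,9],[38,13],[43,9],[48,0]]
[[10,19],[11,0],[18,2],[20,14],[31,2],[35,9],[38,13],[43,9],[48,0]]
[[10,19],[11,0],[18,2],[20,14],[31,2],[35,9],[38,13],[43,9],[48,0]]
[[10,19],[11,0],[18,2],[20,14],[31,2],[35,9],[38,13],[43,9],[48,0]]
[[10,19],[11,0],[18,20],[26,14],[31,2],[35,9],[38,13],[43,9],[48,0]]
[[10,19],[11,0],[18,20],[26,14],[31,2],[35,9],[38,13],[43,9],[48,0]]
[[10,19],[11,0],[18,20],[26,14],[31,2],[34,11],[38,13],[43,9],[48,0]]
[[10,19],[11,0],[18,20],[26,14],[31,20],[35,11],[38,13],[43,9],[48,0]]
[[10,19],[11,0],[18,20],[26,14],[31,20],[35,11],[38,13],[43,9],[48,0]]
[[8,5],[10,19],[11,0],[18,20],[26,14],[31,20],[35,11],[38,13],[43,9],[48,0]]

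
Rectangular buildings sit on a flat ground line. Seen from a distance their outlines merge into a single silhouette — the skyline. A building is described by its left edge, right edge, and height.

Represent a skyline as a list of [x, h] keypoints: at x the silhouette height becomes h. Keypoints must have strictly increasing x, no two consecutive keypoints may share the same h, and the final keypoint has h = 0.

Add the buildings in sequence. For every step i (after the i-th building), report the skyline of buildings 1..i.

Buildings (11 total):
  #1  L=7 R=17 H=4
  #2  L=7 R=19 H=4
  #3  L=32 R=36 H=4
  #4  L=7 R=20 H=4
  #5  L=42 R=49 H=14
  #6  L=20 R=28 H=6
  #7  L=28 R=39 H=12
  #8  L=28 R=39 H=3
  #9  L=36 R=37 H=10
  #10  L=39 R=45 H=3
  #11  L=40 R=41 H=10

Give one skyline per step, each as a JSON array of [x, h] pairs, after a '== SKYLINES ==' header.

== SKYLINES ==
[[7,4],[17,0]]
[[7,4],[19,0]]
[[7,4],[19,0],[32,4],[36,0]]
[[7,4],[20,0],[32,4],[36,0]]
[[7,4],[20,0],[32,4],[36,0],[42,14],[49,0]]
[[7,4],[20,6],[28,0],[32,4],[36,0],[42,14],[49,0]]
[[7,4],[20,6],[28,12],[39,0],[42,14],[49,0]]
[[7,4],[20,6],[28,12],[39,0],[42,14],[49,0]]
[[7,4],[20,6],[28,12],[39,0],[42,14],[49,0]]
[[7,4],[20,6],[28,12],[39,3],[42,14],[49,0]]
[[7,4],[20,6],[28,12],[39,3],[40,10],[41,3],[42,14],[49,0]]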